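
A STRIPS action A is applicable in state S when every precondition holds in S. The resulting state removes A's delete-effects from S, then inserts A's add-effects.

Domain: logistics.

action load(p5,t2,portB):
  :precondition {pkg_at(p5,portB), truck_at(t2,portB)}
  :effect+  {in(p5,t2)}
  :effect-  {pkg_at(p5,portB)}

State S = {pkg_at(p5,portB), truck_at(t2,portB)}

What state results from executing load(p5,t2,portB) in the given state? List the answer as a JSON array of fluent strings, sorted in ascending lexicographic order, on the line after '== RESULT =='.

Compute (S \ del) ∪ add:
  pre ⊆ S: {pkg_at(p5,portB), truck_at(t2,portB)} ⊆ S  — applicable
  S \ del = {truck_at(t2,portB)}
  ∪ add   = {in(p5,t2), truck_at(t2,portB)}

== RESULT ==
["in(p5,t2)", "truck_at(t2,portB)"]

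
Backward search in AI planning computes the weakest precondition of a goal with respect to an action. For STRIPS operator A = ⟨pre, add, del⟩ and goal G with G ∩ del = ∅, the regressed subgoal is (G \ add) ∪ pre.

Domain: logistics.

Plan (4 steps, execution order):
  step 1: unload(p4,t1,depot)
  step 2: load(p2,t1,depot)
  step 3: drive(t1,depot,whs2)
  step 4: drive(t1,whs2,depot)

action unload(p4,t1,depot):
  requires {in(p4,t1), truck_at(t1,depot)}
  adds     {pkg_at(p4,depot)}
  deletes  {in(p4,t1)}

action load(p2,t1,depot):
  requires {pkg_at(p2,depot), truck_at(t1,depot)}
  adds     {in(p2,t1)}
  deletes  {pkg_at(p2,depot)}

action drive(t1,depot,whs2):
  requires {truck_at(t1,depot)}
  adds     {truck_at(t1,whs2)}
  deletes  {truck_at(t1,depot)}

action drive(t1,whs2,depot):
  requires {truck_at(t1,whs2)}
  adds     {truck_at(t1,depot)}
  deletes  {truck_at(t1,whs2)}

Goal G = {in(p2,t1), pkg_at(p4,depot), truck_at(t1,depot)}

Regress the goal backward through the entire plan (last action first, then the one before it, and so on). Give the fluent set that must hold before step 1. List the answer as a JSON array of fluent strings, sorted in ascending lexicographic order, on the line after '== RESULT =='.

Regress step by step:
  through step 4 (drive(t1,whs2,depot)): drop {truck_at(t1,depot)}, keep {in(p2,t1), pkg_at(p4,depot)}, require {truck_at(t1,whs2)}
    → {in(p2,t1), pkg_at(p4,depot), truck_at(t1,whs2)}
  through step 3 (drive(t1,depot,whs2)): drop {truck_at(t1,whs2)}, keep {in(p2,t1), pkg_at(p4,depot)}, require {truck_at(t1,depot)}
    → {in(p2,t1), pkg_at(p4,depot), truck_at(t1,depot)}
  through step 2 (load(p2,t1,depot)): drop {in(p2,t1)}, keep {pkg_at(p4,depot), truck_at(t1,depot)}, require {pkg_at(p2,depot), truck_at(t1,depot)}
    → {pkg_at(p2,depot), pkg_at(p4,depot), truck_at(t1,depot)}
  through step 1 (unload(p4,t1,depot)): drop {pkg_at(p4,depot)}, keep {pkg_at(p2,depot), truck_at(t1,depot)}, require {in(p4,t1), truck_at(t1,depot)}
    → {in(p4,t1), pkg_at(p2,depot), truck_at(t1,depot)}

== RESULT ==
["in(p4,t1)", "pkg_at(p2,depot)", "truck_at(t1,depot)"]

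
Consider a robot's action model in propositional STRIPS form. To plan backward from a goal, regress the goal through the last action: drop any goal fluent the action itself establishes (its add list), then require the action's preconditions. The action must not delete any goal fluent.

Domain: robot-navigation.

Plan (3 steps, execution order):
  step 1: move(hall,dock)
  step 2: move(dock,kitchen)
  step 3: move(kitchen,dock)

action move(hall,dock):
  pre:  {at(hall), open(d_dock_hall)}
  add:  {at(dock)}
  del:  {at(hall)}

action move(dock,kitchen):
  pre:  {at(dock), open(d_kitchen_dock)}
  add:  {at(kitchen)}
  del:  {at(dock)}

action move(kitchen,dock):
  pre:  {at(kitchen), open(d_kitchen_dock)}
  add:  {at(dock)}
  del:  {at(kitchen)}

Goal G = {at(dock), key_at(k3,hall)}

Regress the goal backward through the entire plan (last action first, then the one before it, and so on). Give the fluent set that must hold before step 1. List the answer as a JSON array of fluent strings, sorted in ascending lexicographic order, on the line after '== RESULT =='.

Work backward from the goal:
  through step 3 (move(kitchen,dock)): drop {at(dock)}, keep {key_at(k3,hall)}, require {at(kitchen), open(d_kitchen_dock)}
    → {at(kitchen), key_at(k3,hall), open(d_kitchen_dock)}
  through step 2 (move(dock,kitchen)): drop {at(kitchen)}, keep {key_at(k3,hall), open(d_kitchen_dock)}, require {at(dock), open(d_kitchen_dock)}
    → {at(dock), key_at(k3,hall), open(d_kitchen_dock)}
  through step 1 (move(hall,dock)): drop {at(dock)}, keep {key_at(k3,hall), open(d_kitchen_dock)}, require {at(hall), open(d_dock_hall)}
    → {at(hall), key_at(k3,hall), open(d_dock_hall), open(d_kitchen_dock)}

== RESULT ==
["at(hall)", "key_at(k3,hall)", "open(d_dock_hall)", "open(d_kitchen_dock)"]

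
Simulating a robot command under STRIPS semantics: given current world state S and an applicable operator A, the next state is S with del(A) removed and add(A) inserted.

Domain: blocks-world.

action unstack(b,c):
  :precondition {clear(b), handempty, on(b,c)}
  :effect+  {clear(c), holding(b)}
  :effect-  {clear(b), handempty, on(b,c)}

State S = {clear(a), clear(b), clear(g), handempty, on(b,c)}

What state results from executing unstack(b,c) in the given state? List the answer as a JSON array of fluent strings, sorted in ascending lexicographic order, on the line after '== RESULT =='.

Progress:
  pre ⊆ S: {clear(b), handempty, on(b,c)} ⊆ S  — applicable
  S \ del = {clear(a), clear(g)}
  ∪ add   = {clear(a), clear(c), clear(g), holding(b)}

== RESULT ==
["clear(a)", "clear(c)", "clear(g)", "holding(b)"]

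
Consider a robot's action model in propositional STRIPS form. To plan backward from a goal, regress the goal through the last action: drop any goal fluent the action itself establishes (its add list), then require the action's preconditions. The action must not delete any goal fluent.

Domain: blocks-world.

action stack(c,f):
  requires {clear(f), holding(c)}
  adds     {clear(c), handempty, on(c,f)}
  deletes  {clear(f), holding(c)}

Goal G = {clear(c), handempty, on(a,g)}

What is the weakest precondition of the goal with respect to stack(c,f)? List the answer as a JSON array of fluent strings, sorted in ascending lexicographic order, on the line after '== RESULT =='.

Regress:
  G ∩ del = {}  (empty — regression defined)
  G \ add = {clear(c), handempty, on(a,g)} \ {clear(c), handempty, on(c,f)} = {on(a,g)}
  ∪ pre   = {on(a,g)} ∪ {clear(f), holding(c)}
          = {clear(f), holding(c), on(a,g)}

== RESULT ==
["clear(f)", "holding(c)", "on(a,g)"]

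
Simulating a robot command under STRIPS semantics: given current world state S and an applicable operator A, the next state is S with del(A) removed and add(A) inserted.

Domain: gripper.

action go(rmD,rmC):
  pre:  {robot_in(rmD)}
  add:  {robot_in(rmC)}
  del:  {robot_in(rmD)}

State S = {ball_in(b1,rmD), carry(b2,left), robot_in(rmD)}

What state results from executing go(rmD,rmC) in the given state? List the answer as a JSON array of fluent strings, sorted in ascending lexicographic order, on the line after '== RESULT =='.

Progress:
  pre ⊆ S: {robot_in(rmD)} ⊆ S  — applicable
  S \ del = {ball_in(b1,rmD), carry(b2,left)}
  ∪ add   = {ball_in(b1,rmD), carry(b2,left), robot_in(rmC)}

== RESULT ==
["ball_in(b1,rmD)", "carry(b2,left)", "robot_in(rmC)"]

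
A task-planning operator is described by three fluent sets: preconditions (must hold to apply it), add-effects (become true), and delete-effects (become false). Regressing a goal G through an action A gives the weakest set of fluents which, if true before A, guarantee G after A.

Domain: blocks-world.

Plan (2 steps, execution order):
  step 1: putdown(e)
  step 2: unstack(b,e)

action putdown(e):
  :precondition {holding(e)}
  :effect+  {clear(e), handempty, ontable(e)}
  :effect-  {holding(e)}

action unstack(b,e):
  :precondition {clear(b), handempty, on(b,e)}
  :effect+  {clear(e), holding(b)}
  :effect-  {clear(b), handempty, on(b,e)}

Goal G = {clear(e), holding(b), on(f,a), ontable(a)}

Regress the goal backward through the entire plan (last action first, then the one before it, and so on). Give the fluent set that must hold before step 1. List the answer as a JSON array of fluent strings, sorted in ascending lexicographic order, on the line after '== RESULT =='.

Regress step by step:
  through step 2 (unstack(b,e)): drop {clear(e), holding(b)}, keep {on(f,a), ontable(a)}, require {clear(b), handempty, on(b,e)}
    → {clear(b), handempty, on(b,e), on(f,a), ontable(a)}
  through step 1 (putdown(e)): drop {handempty}, keep {clear(b), on(b,e), on(f,a), ontable(a)}, require {holding(e)}
    → {clear(b), holding(e), on(b,e), on(f,a), ontable(a)}

== RESULT ==
["clear(b)", "holding(e)", "on(b,e)", "on(f,a)", "ontable(a)"]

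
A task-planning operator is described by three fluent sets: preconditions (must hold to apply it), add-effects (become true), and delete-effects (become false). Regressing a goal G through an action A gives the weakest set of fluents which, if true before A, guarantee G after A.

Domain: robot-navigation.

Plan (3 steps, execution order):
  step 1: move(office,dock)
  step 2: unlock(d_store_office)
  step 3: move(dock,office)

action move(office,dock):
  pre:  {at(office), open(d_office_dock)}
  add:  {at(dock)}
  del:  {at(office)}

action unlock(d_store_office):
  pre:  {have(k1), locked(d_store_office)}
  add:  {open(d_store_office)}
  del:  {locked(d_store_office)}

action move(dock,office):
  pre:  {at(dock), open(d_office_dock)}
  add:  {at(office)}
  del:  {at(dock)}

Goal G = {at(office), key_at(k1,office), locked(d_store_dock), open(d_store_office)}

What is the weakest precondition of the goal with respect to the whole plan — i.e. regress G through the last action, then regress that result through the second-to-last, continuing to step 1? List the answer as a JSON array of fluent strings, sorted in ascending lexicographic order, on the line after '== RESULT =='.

Regress step by step:
  through step 3 (move(dock,office)): drop {at(office)}, keep {key_at(k1,office), locked(d_store_dock), open(d_store_office)}, require {at(dock), open(d_office_dock)}
    → {at(dock), key_at(k1,office), locked(d_store_dock), open(d_office_dock), open(d_store_office)}
  through step 2 (unlock(d_store_office)): drop {open(d_store_office)}, keep {at(dock), key_at(k1,office), locked(d_store_dock), open(d_office_dock)}, require {have(k1), locked(d_store_office)}
    → {at(dock), have(k1), key_at(k1,office), locked(d_store_dock), locked(d_store_office), open(d_office_dock)}
  through step 1 (move(office,dock)): drop {at(dock)}, keep {have(k1), key_at(k1,office), locked(d_store_dock), locked(d_store_office), open(d_office_dock)}, require {at(office), open(d_office_dock)}
    → {at(office), have(k1), key_at(k1,office), locked(d_store_dock), locked(d_store_office), open(d_office_dock)}

== RESULT ==
["at(office)", "have(k1)", "key_at(k1,office)", "locked(d_store_dock)", "locked(d_store_office)", "open(d_office_dock)"]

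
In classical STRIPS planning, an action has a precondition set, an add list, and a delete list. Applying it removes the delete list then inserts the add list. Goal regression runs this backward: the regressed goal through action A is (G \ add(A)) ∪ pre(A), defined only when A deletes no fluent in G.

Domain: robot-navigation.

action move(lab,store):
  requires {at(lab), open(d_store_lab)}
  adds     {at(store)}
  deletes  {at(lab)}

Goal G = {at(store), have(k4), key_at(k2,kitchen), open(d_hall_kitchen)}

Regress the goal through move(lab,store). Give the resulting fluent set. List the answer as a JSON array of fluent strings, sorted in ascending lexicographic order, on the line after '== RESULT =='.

Regress:
  G ∩ del = {}  (empty — regression defined)
  G \ add = {at(store), have(k4), key_at(k2,kitchen), open(d_hall_kitchen)} \ {at(store)} = {have(k4), key_at(k2,kitchen), open(d_hall_kitchen)}
  ∪ pre   = {have(k4), key_at(k2,kitchen), open(d_hall_kitchen)} ∪ {at(lab), open(d_store_lab)}
          = {at(lab), have(k4), key_at(k2,kitchen), open(d_hall_kitchen), open(d_store_lab)}

== RESULT ==
["at(lab)", "have(k4)", "key_at(k2,kitchen)", "open(d_hall_kitchen)", "open(d_store_lab)"]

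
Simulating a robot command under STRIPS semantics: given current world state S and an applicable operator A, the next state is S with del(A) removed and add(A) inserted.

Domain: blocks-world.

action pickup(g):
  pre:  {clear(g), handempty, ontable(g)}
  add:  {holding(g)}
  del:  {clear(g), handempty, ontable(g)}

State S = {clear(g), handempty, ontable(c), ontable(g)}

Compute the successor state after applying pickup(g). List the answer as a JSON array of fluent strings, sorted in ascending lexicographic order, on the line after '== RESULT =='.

Progress:
  pre ⊆ S: {clear(g), handempty, ontable(g)} ⊆ S  — applicable
  S \ del = {ontable(c)}
  ∪ add   = {holding(g), ontable(c)}

== RESULT ==
["holding(g)", "ontable(c)"]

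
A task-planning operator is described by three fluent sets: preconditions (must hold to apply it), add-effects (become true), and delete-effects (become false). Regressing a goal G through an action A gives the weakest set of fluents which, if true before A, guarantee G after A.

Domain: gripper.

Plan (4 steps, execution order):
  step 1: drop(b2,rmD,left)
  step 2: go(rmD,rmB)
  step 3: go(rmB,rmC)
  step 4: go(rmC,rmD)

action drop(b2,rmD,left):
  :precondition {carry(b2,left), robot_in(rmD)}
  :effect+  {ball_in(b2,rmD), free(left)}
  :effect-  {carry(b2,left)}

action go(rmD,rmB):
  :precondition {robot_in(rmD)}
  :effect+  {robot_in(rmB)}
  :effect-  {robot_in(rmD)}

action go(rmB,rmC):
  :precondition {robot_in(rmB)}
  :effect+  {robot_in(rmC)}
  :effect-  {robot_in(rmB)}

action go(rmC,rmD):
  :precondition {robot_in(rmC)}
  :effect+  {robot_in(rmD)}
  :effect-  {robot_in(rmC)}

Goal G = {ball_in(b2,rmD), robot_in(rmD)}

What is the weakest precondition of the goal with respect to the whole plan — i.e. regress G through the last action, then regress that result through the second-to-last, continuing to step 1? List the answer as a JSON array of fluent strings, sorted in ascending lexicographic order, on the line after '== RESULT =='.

Work backward from the goal:
  through step 4 (go(rmC,rmD)): drop {robot_in(rmD)}, keep {ball_in(b2,rmD)}, require {robot_in(rmC)}
    → {ball_in(b2,rmD), robot_in(rmC)}
  through step 3 (go(rmB,rmC)): drop {robot_in(rmC)}, keep {ball_in(b2,rmD)}, require {robot_in(rmB)}
    → {ball_in(b2,rmD), robot_in(rmB)}
  through step 2 (go(rmD,rmB)): drop {robot_in(rmB)}, keep {ball_in(b2,rmD)}, require {robot_in(rmD)}
    → {ball_in(b2,rmD), robot_in(rmD)}
  through step 1 (drop(b2,rmD,left)): drop {ball_in(b2,rmD)}, keep {robot_in(rmD)}, require {carry(b2,left), robot_in(rmD)}
    → {carry(b2,left), robot_in(rmD)}

== RESULT ==
["carry(b2,left)", "robot_in(rmD)"]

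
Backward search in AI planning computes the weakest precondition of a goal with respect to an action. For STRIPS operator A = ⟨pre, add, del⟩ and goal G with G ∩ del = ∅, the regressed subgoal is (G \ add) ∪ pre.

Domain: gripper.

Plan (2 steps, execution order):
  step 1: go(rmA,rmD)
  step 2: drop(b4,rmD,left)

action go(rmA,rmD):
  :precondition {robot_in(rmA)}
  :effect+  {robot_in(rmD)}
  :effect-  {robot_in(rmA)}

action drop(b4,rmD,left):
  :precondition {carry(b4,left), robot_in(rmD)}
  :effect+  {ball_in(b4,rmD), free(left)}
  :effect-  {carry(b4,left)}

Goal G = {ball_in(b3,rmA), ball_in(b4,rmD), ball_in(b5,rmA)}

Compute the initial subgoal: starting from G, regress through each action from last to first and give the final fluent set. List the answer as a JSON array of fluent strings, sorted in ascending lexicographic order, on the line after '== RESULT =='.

Work backward from the goal:
  through step 2 (drop(b4,rmD,left)): drop {ball_in(b4,rmD)}, keep {ball_in(b3,rmA), ball_in(b5,rmA)}, require {carry(b4,left), robot_in(rmD)}
    → {ball_in(b3,rmA), ball_in(b5,rmA), carry(b4,left), robot_in(rmD)}
  through step 1 (go(rmA,rmD)): drop {robot_in(rmD)}, keep {ball_in(b3,rmA), ball_in(b5,rmA), carry(b4,left)}, require {robot_in(rmA)}
    → {ball_in(b3,rmA), ball_in(b5,rmA), carry(b4,left), robot_in(rmA)}

== RESULT ==
["ball_in(b3,rmA)", "ball_in(b5,rmA)", "carry(b4,left)", "robot_in(rmA)"]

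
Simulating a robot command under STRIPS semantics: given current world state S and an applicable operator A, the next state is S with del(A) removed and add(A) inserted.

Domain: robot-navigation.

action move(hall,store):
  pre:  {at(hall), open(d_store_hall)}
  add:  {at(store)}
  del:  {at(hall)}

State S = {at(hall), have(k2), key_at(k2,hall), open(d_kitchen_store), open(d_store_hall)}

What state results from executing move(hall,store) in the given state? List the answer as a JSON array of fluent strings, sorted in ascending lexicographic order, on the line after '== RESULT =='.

Progress:
  pre ⊆ S: {at(hall), open(d_store_hall)} ⊆ S  — applicable
  S \ del = {have(k2), key_at(k2,hall), open(d_kitchen_store), open(d_store_hall)}
  ∪ add   = {at(store), have(k2), key_at(k2,hall), open(d_kitchen_store), open(d_store_hall)}

== RESULT ==
["at(store)", "have(k2)", "key_at(k2,hall)", "open(d_kitchen_store)", "open(d_store_hall)"]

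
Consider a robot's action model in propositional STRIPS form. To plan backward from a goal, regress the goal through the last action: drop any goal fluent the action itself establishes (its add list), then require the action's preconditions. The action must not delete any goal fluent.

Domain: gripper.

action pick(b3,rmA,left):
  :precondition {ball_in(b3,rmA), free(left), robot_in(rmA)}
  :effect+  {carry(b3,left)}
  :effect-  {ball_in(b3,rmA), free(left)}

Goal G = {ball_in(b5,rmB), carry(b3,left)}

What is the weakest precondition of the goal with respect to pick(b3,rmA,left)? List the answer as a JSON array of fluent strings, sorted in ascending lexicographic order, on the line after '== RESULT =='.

Regress:
  G ∩ del = {}  (empty — regression defined)
  G \ add = {ball_in(b5,rmB), carry(b3,left)} \ {carry(b3,left)} = {ball_in(b5,rmB)}
  ∪ pre   = {ball_in(b5,rmB)} ∪ {ball_in(b3,rmA), free(left), robot_in(rmA)}
          = {ball_in(b3,rmA), ball_in(b5,rmB), free(left), robot_in(rmA)}

== RESULT ==
["ball_in(b3,rmA)", "ball_in(b5,rmB)", "free(left)", "robot_in(rmA)"]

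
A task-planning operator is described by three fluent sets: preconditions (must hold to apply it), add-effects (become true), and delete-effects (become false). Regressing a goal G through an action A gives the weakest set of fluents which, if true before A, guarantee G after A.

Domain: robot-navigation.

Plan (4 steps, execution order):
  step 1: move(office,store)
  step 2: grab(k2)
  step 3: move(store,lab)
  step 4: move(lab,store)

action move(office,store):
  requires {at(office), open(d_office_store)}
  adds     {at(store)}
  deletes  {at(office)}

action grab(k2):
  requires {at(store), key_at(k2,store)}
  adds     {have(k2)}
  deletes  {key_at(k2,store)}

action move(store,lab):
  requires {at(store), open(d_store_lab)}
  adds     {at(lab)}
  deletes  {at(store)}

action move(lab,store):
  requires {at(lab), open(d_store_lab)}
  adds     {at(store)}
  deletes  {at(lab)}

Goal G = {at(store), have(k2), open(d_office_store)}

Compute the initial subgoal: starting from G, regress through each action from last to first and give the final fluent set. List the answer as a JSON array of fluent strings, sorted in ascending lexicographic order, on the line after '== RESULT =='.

Work backward from the goal:
  through step 4 (move(lab,store)): drop {at(store)}, keep {have(k2), open(d_office_store)}, require {at(lab), open(d_store_lab)}
    → {at(lab), have(k2), open(d_office_store), open(d_store_lab)}
  through step 3 (move(store,lab)): drop {at(lab)}, keep {have(k2), open(d_office_store), open(d_store_lab)}, require {at(store), open(d_store_lab)}
    → {at(store), have(k2), open(d_office_store), open(d_store_lab)}
  through step 2 (grab(k2)): drop {have(k2)}, keep {at(store), open(d_office_store), open(d_store_lab)}, require {at(store), key_at(k2,store)}
    → {at(store), key_at(k2,store), open(d_office_store), open(d_store_lab)}
  through step 1 (move(office,store)): drop {at(store)}, keep {key_at(k2,store), open(d_office_store), open(d_store_lab)}, require {at(office), open(d_office_store)}
    → {at(office), key_at(k2,store), open(d_office_store), open(d_store_lab)}

== RESULT ==
["at(office)", "key_at(k2,store)", "open(d_office_store)", "open(d_store_lab)"]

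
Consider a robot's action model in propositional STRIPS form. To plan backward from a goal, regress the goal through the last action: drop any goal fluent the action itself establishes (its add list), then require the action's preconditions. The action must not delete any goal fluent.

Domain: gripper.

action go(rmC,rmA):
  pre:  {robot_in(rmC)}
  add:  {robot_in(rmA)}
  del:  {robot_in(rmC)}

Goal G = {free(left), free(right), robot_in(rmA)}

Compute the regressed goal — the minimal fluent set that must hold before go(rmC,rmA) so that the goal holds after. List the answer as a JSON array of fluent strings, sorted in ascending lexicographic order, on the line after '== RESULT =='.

Regress:
  G ∩ del = {}  (empty — regression defined)
  G \ add = {free(left), free(right), robot_in(rmA)} \ {robot_in(rmA)} = {free(left), free(right)}
  ∪ pre   = {free(left), free(right)} ∪ {robot_in(rmC)}
          = {free(left), free(right), robot_in(rmC)}

== RESULT ==
["free(left)", "free(right)", "robot_in(rmC)"]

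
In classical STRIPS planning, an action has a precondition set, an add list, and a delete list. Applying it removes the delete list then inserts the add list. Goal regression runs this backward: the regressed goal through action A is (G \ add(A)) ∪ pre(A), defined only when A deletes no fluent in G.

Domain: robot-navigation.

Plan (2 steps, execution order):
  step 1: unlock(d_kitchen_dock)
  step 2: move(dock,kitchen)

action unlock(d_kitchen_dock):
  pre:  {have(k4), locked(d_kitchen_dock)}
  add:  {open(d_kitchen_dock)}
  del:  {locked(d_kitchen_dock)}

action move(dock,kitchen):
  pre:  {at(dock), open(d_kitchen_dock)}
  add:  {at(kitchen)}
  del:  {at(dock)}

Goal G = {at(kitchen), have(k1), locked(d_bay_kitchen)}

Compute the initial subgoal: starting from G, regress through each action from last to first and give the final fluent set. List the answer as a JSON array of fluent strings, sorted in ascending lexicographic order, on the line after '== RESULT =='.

Regress step by step:
  through step 2 (move(dock,kitchen)): drop {at(kitchen)}, keep {have(k1), locked(d_bay_kitchen)}, require {at(dock), open(d_kitchen_dock)}
    → {at(dock), have(k1), locked(d_bay_kitchen), open(d_kitchen_dock)}
  through step 1 (unlock(d_kitchen_dock)): drop {open(d_kitchen_dock)}, keep {at(dock), have(k1), locked(d_bay_kitchen)}, require {have(k4), locked(d_kitchen_dock)}
    → {at(dock), have(k1), have(k4), locked(d_bay_kitchen), locked(d_kitchen_dock)}

== RESULT ==
["at(dock)", "have(k1)", "have(k4)", "locked(d_bay_kitchen)", "locked(d_kitchen_dock)"]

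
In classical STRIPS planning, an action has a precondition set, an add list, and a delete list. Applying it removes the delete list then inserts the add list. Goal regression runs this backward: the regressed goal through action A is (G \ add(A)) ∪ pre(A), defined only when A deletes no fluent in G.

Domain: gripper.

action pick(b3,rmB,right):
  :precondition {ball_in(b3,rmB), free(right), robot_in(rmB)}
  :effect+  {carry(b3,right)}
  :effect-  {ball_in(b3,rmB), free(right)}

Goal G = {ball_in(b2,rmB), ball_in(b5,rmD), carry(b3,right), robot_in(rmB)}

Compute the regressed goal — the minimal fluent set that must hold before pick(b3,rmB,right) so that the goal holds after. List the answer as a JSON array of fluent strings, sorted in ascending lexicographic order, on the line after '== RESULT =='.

Regress:
  G ∩ del = {}  (empty — regression defined)
  G \ add = {ball_in(b2,rmB), ball_in(b5,rmD), carry(b3,right), robot_in(rmB)} \ {carry(b3,right)} = {ball_in(b2,rmB), ball_in(b5,rmD), robot_in(rmB)}
  ∪ pre   = {ball_in(b2,rmB), ball_in(b5,rmD), robot_in(rmB)} ∪ {ball_in(b3,rmB), free(right), robot_in(rmB)}
          = {ball_in(b2,rmB), ball_in(b3,rmB), ball_in(b5,rmD), free(right), robot_in(rmB)}

== RESULT ==
["ball_in(b2,rmB)", "ball_in(b3,rmB)", "ball_in(b5,rmD)", "free(right)", "robot_in(rmB)"]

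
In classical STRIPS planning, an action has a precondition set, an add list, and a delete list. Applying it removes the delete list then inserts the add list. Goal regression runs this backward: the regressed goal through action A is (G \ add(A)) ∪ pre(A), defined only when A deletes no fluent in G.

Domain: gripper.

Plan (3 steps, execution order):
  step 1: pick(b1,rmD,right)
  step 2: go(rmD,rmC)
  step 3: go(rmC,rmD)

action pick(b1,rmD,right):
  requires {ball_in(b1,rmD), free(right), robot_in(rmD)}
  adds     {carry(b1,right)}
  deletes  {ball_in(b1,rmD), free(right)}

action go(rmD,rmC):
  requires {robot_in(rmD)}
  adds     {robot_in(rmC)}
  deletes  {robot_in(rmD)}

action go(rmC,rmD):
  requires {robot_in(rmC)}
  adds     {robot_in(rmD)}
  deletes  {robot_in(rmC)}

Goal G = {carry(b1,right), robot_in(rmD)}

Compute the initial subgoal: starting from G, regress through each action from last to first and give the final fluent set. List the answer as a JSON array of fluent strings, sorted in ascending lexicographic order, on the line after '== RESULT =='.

Work backward from the goal:
  through step 3 (go(rmC,rmD)): drop {robot_in(rmD)}, keep {carry(b1,right)}, require {robot_in(rmC)}
    → {carry(b1,right), robot_in(rmC)}
  through step 2 (go(rmD,rmC)): drop {robot_in(rmC)}, keep {carry(b1,right)}, require {robot_in(rmD)}
    → {carry(b1,right), robot_in(rmD)}
  through step 1 (pick(b1,rmD,right)): drop {carry(b1,right)}, keep {robot_in(rmD)}, require {ball_in(b1,rmD), free(right), robot_in(rmD)}
    → {ball_in(b1,rmD), free(right), robot_in(rmD)}

== RESULT ==
["ball_in(b1,rmD)", "free(right)", "robot_in(rmD)"]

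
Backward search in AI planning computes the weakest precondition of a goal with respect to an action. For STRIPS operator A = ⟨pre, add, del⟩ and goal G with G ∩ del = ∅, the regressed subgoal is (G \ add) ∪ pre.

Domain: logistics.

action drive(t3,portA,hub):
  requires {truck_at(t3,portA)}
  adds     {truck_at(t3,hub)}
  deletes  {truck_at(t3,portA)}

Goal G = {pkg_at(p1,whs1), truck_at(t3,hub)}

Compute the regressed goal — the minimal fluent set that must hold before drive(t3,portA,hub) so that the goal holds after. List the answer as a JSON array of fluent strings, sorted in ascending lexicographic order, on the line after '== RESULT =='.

Regress:
  G ∩ del = {}  (empty — regression defined)
  G \ add = {pkg_at(p1,whs1), truck_at(t3,hub)} \ {truck_at(t3,hub)} = {pkg_at(p1,whs1)}
  ∪ pre   = {pkg_at(p1,whs1)} ∪ {truck_at(t3,portA)}
          = {pkg_at(p1,whs1), truck_at(t3,portA)}

== RESULT ==
["pkg_at(p1,whs1)", "truck_at(t3,portA)"]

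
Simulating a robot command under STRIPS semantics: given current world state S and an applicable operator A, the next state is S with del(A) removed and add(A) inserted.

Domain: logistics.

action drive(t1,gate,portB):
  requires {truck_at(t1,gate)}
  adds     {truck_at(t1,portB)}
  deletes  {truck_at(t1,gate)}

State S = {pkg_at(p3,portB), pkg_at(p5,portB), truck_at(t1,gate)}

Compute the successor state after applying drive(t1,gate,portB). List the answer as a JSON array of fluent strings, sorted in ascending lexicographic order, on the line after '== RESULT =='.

Progress:
  pre ⊆ S: {truck_at(t1,gate)} ⊆ S  — applicable
  S \ del = {pkg_at(p3,portB), pkg_at(p5,portB)}
  ∪ add   = {pkg_at(p3,portB), pkg_at(p5,portB), truck_at(t1,portB)}

== RESULT ==
["pkg_at(p3,portB)", "pkg_at(p5,portB)", "truck_at(t1,portB)"]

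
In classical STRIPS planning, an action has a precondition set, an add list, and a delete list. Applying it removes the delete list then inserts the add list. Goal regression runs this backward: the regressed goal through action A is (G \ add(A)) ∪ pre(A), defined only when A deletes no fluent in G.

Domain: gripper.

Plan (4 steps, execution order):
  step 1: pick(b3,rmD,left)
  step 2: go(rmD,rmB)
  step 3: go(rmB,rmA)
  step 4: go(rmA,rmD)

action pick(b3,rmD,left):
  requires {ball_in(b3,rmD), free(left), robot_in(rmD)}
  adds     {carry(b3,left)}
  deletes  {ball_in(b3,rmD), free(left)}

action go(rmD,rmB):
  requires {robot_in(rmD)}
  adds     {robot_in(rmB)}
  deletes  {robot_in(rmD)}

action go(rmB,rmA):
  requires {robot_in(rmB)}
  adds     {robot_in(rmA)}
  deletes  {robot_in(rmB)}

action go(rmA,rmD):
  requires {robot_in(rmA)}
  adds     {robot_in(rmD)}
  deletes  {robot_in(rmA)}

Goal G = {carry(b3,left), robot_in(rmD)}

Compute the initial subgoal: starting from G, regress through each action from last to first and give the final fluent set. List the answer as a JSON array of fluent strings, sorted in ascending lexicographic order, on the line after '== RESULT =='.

Work backward from the goal:
  through step 4 (go(rmA,rmD)): drop {robot_in(rmD)}, keep {carry(b3,left)}, require {robot_in(rmA)}
    → {carry(b3,left), robot_in(rmA)}
  through step 3 (go(rmB,rmA)): drop {robot_in(rmA)}, keep {carry(b3,left)}, require {robot_in(rmB)}
    → {carry(b3,left), robot_in(rmB)}
  through step 2 (go(rmD,rmB)): drop {robot_in(rmB)}, keep {carry(b3,left)}, require {robot_in(rmD)}
    → {carry(b3,left), robot_in(rmD)}
  through step 1 (pick(b3,rmD,left)): drop {carry(b3,left)}, keep {robot_in(rmD)}, require {ball_in(b3,rmD), free(left), robot_in(rmD)}
    → {ball_in(b3,rmD), free(left), robot_in(rmD)}

== RESULT ==
["ball_in(b3,rmD)", "free(left)", "robot_in(rmD)"]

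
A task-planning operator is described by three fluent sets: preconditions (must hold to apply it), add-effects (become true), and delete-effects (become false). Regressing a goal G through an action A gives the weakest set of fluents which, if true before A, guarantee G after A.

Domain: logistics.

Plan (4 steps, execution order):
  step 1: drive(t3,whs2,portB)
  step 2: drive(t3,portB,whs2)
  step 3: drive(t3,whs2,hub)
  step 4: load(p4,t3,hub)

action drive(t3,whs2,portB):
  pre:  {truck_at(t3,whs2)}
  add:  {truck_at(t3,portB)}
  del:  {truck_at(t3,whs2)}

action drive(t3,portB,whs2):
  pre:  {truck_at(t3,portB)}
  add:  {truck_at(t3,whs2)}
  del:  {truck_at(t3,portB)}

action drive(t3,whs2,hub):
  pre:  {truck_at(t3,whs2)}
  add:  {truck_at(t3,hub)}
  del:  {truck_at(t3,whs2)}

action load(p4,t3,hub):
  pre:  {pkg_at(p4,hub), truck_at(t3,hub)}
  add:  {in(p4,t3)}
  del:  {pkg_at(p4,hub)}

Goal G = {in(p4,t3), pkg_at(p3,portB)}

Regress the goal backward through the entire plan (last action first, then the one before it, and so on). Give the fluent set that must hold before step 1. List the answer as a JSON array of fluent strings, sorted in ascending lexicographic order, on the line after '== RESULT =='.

Regress step by step:
  through step 4 (load(p4,t3,hub)): drop {in(p4,t3)}, keep {pkg_at(p3,portB)}, require {pkg_at(p4,hub), truck_at(t3,hub)}
    → {pkg_at(p3,portB), pkg_at(p4,hub), truck_at(t3,hub)}
  through step 3 (drive(t3,whs2,hub)): drop {truck_at(t3,hub)}, keep {pkg_at(p3,portB), pkg_at(p4,hub)}, require {truck_at(t3,whs2)}
    → {pkg_at(p3,portB), pkg_at(p4,hub), truck_at(t3,whs2)}
  through step 2 (drive(t3,portB,whs2)): drop {truck_at(t3,whs2)}, keep {pkg_at(p3,portB), pkg_at(p4,hub)}, require {truck_at(t3,portB)}
    → {pkg_at(p3,portB), pkg_at(p4,hub), truck_at(t3,portB)}
  through step 1 (drive(t3,whs2,portB)): drop {truck_at(t3,portB)}, keep {pkg_at(p3,portB), pkg_at(p4,hub)}, require {truck_at(t3,whs2)}
    → {pkg_at(p3,portB), pkg_at(p4,hub), truck_at(t3,whs2)}

== RESULT ==
["pkg_at(p3,portB)", "pkg_at(p4,hub)", "truck_at(t3,whs2)"]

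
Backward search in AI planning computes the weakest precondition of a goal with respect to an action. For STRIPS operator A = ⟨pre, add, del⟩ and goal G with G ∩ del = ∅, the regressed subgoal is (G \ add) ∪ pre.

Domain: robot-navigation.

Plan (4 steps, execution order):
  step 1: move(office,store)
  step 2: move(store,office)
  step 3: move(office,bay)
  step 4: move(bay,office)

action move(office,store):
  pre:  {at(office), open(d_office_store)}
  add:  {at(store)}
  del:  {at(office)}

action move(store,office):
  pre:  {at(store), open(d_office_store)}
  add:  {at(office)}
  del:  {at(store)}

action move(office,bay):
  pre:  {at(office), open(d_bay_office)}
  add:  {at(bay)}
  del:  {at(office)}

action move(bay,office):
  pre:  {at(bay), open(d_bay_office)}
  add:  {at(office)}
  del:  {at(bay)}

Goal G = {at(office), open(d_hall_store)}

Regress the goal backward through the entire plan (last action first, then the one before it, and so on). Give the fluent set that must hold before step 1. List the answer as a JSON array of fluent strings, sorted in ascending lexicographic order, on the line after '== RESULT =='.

Regress step by step:
  through step 4 (move(bay,office)): drop {at(office)}, keep {open(d_hall_store)}, require {at(bay), open(d_bay_office)}
    → {at(bay), open(d_bay_office), open(d_hall_store)}
  through step 3 (move(office,bay)): drop {at(bay)}, keep {open(d_bay_office), open(d_hall_store)}, require {at(office), open(d_bay_office)}
    → {at(office), open(d_bay_office), open(d_hall_store)}
  through step 2 (move(store,office)): drop {at(office)}, keep {open(d_bay_office), open(d_hall_store)}, require {at(store), open(d_office_store)}
    → {at(store), open(d_bay_office), open(d_hall_store), open(d_office_store)}
  through step 1 (move(office,store)): drop {at(store)}, keep {open(d_bay_office), open(d_hall_store), open(d_office_store)}, require {at(office), open(d_office_store)}
    → {at(office), open(d_bay_office), open(d_hall_store), open(d_office_store)}

== RESULT ==
["at(office)", "open(d_bay_office)", "open(d_hall_store)", "open(d_office_store)"]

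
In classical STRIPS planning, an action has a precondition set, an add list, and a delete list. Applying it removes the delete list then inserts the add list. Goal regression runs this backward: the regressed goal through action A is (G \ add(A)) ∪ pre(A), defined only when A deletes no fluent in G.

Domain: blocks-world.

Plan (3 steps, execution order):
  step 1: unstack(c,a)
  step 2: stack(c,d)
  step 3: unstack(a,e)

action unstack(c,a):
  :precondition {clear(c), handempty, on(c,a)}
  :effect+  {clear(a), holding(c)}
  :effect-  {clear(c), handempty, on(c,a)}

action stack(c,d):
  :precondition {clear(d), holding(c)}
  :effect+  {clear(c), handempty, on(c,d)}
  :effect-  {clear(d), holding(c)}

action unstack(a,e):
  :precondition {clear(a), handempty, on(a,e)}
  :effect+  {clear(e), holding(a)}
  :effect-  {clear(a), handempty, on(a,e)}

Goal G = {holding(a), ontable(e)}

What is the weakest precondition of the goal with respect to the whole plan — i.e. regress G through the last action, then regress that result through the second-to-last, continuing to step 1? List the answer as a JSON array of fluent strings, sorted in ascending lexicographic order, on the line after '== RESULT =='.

Work backward from the goal:
  through step 3 (unstack(a,e)): drop {holding(a)}, keep {ontable(e)}, require {clear(a), handempty, on(a,e)}
    → {clear(a), handempty, on(a,e), ontable(e)}
  through step 2 (stack(c,d)): drop {handempty}, keep {clear(a), on(a,e), ontable(e)}, require {clear(d), holding(c)}
    → {clear(a), clear(d), holding(c), on(a,e), ontable(e)}
  through step 1 (unstack(c,a)): drop {clear(a), holding(c)}, keep {clear(d), on(a,e), ontable(e)}, require {clear(c), handempty, on(c,a)}
    → {clear(c), clear(d), handempty, on(a,e), on(c,a), ontable(e)}

== RESULT ==
["clear(c)", "clear(d)", "handempty", "on(a,e)", "on(c,a)", "ontable(e)"]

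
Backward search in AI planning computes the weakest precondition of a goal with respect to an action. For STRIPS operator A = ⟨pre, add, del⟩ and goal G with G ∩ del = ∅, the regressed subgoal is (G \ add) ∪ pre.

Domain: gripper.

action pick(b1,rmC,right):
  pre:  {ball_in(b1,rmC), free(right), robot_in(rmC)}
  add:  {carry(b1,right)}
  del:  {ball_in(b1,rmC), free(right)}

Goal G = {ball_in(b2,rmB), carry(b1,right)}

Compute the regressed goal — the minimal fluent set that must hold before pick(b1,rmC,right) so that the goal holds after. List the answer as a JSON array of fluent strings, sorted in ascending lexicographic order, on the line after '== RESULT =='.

Regress:
  G ∩ del = {}  (empty — regression defined)
  G \ add = {ball_in(b2,rmB), carry(b1,right)} \ {carry(b1,right)} = {ball_in(b2,rmB)}
  ∪ pre   = {ball_in(b2,rmB)} ∪ {ball_in(b1,rmC), free(right), robot_in(rmC)}
          = {ball_in(b1,rmC), ball_in(b2,rmB), free(right), robot_in(rmC)}

== RESULT ==
["ball_in(b1,rmC)", "ball_in(b2,rmB)", "free(right)", "robot_in(rmC)"]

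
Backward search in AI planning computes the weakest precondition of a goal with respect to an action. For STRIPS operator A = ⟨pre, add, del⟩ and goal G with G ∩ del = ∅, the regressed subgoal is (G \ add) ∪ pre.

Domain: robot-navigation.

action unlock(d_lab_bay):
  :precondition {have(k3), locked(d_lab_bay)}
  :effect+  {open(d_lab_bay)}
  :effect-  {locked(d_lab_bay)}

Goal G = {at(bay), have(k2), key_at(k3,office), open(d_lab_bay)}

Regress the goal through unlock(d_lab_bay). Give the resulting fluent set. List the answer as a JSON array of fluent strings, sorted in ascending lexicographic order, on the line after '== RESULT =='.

Regress:
  G ∩ del = {}  (empty — regression defined)
  G \ add = {at(bay), have(k2), key_at(k3,office), open(d_lab_bay)} \ {open(d_lab_bay)} = {at(bay), have(k2), key_at(k3,office)}
  ∪ pre   = {at(bay), have(k2), key_at(k3,office)} ∪ {have(k3), locked(d_lab_bay)}
          = {at(bay), have(k2), have(k3), key_at(k3,office), locked(d_lab_bay)}

== RESULT ==
["at(bay)", "have(k2)", "have(k3)", "key_at(k3,office)", "locked(d_lab_bay)"]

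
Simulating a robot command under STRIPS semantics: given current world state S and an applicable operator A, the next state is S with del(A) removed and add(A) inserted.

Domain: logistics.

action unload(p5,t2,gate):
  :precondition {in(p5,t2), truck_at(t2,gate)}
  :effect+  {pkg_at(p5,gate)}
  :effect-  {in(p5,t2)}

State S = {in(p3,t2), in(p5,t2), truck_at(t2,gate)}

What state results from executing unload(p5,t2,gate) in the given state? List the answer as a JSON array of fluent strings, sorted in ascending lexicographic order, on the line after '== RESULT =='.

Progress:
  pre ⊆ S: {in(p5,t2), truck_at(t2,gate)} ⊆ S  — applicable
  S \ del = {in(p3,t2), truck_at(t2,gate)}
  ∪ add   = {in(p3,t2), pkg_at(p5,gate), truck_at(t2,gate)}

== RESULT ==
["in(p3,t2)", "pkg_at(p5,gate)", "truck_at(t2,gate)"]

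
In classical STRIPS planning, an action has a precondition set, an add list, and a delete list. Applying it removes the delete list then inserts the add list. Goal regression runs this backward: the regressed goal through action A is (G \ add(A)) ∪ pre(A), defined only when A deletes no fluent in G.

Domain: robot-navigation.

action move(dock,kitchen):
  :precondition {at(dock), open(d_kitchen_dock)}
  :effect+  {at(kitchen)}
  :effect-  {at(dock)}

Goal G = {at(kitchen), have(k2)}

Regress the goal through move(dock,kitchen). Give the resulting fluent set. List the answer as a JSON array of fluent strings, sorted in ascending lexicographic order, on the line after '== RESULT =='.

Regress:
  G ∩ del = {}  (empty — regression defined)
  G \ add = {at(kitchen), have(k2)} \ {at(kitchen)} = {have(k2)}
  ∪ pre   = {have(k2)} ∪ {at(dock), open(d_kitchen_dock)}
          = {at(dock), have(k2), open(d_kitchen_dock)}

== RESULT ==
["at(dock)", "have(k2)", "open(d_kitchen_dock)"]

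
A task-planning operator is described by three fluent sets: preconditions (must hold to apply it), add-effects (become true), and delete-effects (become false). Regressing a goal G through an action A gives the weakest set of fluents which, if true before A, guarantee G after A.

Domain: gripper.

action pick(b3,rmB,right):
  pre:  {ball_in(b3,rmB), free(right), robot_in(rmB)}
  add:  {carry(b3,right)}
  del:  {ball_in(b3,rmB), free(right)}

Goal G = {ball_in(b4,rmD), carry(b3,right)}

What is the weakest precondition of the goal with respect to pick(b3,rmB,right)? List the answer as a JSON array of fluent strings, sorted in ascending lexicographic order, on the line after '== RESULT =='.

Compute (G \ add) ∪ pre:
  G ∩ del = {}  (empty — regression defined)
  G \ add = {ball_in(b4,rmD), carry(b3,right)} \ {carry(b3,right)} = {ball_in(b4,rmD)}
  ∪ pre   = {ball_in(b4,rmD)} ∪ {ball_in(b3,rmB), free(right), robot_in(rmB)}
          = {ball_in(b3,rmB), ball_in(b4,rmD), free(right), robot_in(rmB)}

== RESULT ==
["ball_in(b3,rmB)", "ball_in(b4,rmD)", "free(right)", "robot_in(rmB)"]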